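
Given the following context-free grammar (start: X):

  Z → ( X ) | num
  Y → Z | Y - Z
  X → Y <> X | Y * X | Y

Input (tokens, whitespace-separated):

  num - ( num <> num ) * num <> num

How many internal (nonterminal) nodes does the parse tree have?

[X [Y [Y [Z num]] - [Z ( [X [Y [Z num]] <> [X [Y [Z num]]]] )]] * [X [Y [Z num]] <> [X [Y [Z num]]]]]

17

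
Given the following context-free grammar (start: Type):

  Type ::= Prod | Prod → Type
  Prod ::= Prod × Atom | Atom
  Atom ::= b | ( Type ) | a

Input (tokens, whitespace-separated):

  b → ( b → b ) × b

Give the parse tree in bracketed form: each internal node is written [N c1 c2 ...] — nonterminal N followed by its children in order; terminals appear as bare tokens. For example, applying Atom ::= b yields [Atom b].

[Type [Prod [Atom b]] → [Type [Prod [Prod [Atom ( [Type [Prod [Atom b]] → [Type [Prod [Atom b]]]] )]] × [Atom b]]]]

Type
Prod → Type
Atom → Type
b → Type
b → Prod
b → Prod × Atom
b → Atom × Atom
b → ( Type ) × Atom
b → ( Prod → Type ) × Atom
b → ( Atom → Type ) × Atom
b → ( b → Type ) × Atom
b → ( b → Prod ) × Atom
b → ( b → Atom ) × Atom
b → ( b → b ) × Atom
b → ( b → b ) × b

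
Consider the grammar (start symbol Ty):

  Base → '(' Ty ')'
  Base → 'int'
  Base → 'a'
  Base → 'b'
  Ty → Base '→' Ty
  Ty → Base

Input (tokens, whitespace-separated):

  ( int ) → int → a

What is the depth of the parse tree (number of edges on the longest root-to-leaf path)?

4

[Ty [Base ( [Ty [Base int]] )] → [Ty [Base int] → [Ty [Base a]]]]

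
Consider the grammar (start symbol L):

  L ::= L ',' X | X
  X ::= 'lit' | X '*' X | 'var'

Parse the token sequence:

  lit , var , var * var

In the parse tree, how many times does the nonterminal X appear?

5

[L [L [L [X lit]] , [X var]] , [X [X var] * [X var]]]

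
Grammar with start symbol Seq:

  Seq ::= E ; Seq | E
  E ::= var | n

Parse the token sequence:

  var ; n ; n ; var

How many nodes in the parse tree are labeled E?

4

[Seq [E var] ; [Seq [E n] ; [Seq [E n] ; [Seq [E var]]]]]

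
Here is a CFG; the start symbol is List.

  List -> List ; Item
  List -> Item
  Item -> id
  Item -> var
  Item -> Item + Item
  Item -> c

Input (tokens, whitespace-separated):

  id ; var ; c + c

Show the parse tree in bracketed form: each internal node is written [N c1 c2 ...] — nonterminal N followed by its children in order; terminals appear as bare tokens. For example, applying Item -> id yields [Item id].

[List [List [List [Item id]] ; [Item var]] ; [Item [Item c] + [Item c]]]

List
List ; Item
List ; Item ; Item
Item ; Item ; Item
id ; Item ; Item
id ; var ; Item
id ; var ; Item + Item
id ; var ; c + Item
id ; var ; c + c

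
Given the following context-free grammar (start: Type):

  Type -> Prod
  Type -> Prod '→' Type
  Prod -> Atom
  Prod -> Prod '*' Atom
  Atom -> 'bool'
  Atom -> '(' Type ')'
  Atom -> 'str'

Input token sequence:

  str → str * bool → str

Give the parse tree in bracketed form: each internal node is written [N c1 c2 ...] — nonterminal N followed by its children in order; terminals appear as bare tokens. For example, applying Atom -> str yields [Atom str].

[Type [Prod [Atom str]] → [Type [Prod [Prod [Atom str]] * [Atom bool]] → [Type [Prod [Atom str]]]]]

Type
Prod → Type
Atom → Type
str → Type
str → Prod → Type
str → Prod * Atom → Type
str → Atom * Atom → Type
str → str * Atom → Type
str → str * bool → Type
str → str * bool → Prod
str → str * bool → Atom
str → str * bool → str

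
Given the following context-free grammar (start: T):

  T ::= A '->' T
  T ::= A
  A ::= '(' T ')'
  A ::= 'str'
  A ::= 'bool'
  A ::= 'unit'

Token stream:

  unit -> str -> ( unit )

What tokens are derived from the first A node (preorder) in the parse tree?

unit

[T [A unit] -> [T [A str] -> [T [A ( [T [A unit]] )]]]]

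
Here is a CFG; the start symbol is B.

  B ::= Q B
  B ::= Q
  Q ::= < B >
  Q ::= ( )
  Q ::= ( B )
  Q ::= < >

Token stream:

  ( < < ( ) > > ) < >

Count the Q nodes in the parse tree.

5

[B [Q ( [B [Q < [B [Q < [B [Q ( )]] >]] >]] )] [B [Q < >]]]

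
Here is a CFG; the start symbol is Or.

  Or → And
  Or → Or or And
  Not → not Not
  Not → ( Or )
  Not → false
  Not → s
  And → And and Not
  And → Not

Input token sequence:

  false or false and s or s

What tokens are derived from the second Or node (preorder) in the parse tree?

[Or [Or [Or [And [Not false]]] or [And [And [Not false]] and [Not s]]] or [And [Not s]]]

false or false and s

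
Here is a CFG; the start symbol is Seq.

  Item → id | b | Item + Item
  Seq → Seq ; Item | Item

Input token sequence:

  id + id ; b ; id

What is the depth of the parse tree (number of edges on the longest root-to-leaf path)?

5

[Seq [Seq [Seq [Item [Item id] + [Item id]]] ; [Item b]] ; [Item id]]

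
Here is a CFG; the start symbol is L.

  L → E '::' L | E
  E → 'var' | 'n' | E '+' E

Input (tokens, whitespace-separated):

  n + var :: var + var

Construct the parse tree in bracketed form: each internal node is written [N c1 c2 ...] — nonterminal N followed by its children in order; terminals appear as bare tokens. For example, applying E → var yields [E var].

L
E :: L
E + E :: L
n + E :: L
n + var :: L
n + var :: E
n + var :: E + E
n + var :: var + E
n + var :: var + var

[L [E [E n] + [E var]] :: [L [E [E var] + [E var]]]]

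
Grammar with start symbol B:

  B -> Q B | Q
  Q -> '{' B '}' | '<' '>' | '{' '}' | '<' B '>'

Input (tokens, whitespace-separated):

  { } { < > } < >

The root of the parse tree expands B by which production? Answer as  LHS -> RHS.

B -> Q B

[B [Q { }] [B [Q { [B [Q < >]] }] [B [Q < >]]]]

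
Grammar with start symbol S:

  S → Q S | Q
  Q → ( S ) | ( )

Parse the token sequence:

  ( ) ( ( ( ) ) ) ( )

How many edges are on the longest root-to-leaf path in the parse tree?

7

[S [Q ( )] [S [Q ( [S [Q ( [S [Q ( )]] )]] )] [S [Q ( )]]]]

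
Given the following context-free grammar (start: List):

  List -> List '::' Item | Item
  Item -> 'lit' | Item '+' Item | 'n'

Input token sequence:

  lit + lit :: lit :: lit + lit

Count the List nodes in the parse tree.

[List [List [List [Item [Item lit] + [Item lit]]] :: [Item lit]] :: [Item [Item lit] + [Item lit]]]

3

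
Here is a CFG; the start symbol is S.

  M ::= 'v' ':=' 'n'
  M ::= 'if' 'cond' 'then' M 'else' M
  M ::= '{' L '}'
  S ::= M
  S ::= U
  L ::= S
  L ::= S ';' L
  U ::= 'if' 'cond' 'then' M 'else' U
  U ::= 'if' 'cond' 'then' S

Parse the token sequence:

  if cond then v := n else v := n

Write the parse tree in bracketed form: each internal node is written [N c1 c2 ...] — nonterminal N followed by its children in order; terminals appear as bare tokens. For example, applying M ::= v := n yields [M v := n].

[S [M if cond then [M v := n] else [M v := n]]]

S
M
if cond then M else M
if cond then v := n else M
if cond then v := n else v := n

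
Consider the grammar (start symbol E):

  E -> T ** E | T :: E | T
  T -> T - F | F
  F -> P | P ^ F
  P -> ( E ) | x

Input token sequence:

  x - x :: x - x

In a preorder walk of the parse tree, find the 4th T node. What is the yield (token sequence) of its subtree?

x

[E [T [T [F [P x]]] - [F [P x]]] :: [E [T [T [F [P x]]] - [F [P x]]]]]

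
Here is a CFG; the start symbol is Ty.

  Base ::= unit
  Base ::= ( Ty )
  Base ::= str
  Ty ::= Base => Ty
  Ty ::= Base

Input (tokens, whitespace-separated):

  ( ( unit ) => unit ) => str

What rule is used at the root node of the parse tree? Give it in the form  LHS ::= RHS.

Ty ::= Base => Ty

[Ty [Base ( [Ty [Base ( [Ty [Base unit]] )] => [Ty [Base unit]]] )] => [Ty [Base str]]]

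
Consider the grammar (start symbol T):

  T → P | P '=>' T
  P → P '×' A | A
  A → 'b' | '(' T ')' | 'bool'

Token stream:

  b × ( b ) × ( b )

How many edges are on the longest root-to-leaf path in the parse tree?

[T [P [P [P [A b]] × [A ( [T [P [A b]]] )]] × [A ( [T [P [A b]]] )]]]

7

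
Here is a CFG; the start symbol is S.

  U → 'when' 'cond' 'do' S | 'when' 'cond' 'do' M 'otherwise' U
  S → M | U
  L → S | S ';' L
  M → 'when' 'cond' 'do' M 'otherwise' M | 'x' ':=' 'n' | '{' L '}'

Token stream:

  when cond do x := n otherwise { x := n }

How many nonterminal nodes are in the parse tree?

[S [M when cond do [M x := n] otherwise [M { [L [S [M x := n]]] }]]]

7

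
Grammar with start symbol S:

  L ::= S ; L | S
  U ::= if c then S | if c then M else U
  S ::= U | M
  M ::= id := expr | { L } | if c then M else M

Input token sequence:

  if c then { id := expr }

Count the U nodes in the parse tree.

1

[S [U if c then [S [M { [L [S [M id := expr]]] }]]]]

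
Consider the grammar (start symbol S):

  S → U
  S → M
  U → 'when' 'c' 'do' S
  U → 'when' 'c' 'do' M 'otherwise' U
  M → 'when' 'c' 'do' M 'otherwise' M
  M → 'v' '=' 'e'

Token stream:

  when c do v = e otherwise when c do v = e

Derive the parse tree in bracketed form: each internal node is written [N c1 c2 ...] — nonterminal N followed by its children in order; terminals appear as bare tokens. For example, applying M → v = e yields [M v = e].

[S [U when c do [M v = e] otherwise [U when c do [S [M v = e]]]]]

S
U
when c do M otherwise U
when c do v = e otherwise U
when c do v = e otherwise when c do S
when c do v = e otherwise when c do M
when c do v = e otherwise when c do v = e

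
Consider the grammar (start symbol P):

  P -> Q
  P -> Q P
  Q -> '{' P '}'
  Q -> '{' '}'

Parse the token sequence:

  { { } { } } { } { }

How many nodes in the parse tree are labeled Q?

5

[P [Q { [P [Q { }] [P [Q { }]]] }] [P [Q { }] [P [Q { }]]]]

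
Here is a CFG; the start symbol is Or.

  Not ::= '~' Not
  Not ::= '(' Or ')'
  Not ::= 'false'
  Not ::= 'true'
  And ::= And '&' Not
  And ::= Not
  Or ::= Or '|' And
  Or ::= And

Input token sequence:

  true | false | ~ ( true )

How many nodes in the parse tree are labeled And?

[Or [Or [Or [And [Not true]]] | [And [Not false]]] | [And [Not ~ [Not ( [Or [And [Not true]]] )]]]]

4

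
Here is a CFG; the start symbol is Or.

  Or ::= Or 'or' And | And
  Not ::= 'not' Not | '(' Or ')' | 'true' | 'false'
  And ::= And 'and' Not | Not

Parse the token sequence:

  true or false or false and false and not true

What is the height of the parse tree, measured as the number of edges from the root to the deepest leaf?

[Or [Or [Or [And [Not true]]] or [And [Not false]]] or [And [And [And [Not false]] and [Not false]] and [Not not [Not true]]]]

5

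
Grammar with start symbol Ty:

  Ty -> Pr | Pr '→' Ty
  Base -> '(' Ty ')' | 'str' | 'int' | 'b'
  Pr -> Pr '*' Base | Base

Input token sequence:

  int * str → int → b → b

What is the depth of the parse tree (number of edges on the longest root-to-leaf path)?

[Ty [Pr [Pr [Base int]] * [Base str]] → [Ty [Pr [Base int]] → [Ty [Pr [Base b]] → [Ty [Pr [Base b]]]]]]

6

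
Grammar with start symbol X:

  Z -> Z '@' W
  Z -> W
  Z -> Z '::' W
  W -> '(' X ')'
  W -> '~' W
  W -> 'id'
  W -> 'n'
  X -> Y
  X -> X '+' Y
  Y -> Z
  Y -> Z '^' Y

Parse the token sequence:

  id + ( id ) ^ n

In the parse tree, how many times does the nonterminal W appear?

4

[X [X [Y [Z [W id]]]] + [Y [Z [W ( [X [Y [Z [W id]]]] )]] ^ [Y [Z [W n]]]]]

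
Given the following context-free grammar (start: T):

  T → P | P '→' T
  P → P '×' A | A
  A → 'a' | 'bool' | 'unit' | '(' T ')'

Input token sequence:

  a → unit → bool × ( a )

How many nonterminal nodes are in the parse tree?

[T [P [A a]] → [T [P [A unit]] → [T [P [P [A bool]] × [A ( [T [P [A a]]] )]]]]]

14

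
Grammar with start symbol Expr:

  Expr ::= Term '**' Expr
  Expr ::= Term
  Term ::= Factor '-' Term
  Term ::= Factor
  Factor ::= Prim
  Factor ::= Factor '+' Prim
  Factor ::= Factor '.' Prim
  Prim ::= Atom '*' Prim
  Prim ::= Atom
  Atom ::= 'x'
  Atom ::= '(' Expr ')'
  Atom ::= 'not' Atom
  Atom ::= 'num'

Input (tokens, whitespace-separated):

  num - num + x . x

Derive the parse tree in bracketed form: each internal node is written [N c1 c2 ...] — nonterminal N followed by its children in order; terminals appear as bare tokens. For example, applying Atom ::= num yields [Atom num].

Expr
Term
Factor - Term
Prim - Term
Atom - Term
num - Term
num - Factor
num - Factor . Prim
num - Factor + Prim . Prim
num - Prim + Prim . Prim
num - Atom + Prim . Prim
num - num + Prim . Prim
num - num + Atom . Prim
num - num + x . Prim
num - num + x . Atom
num - num + x . x

[Expr [Term [Factor [Prim [Atom num]]] - [Term [Factor [Factor [Factor [Prim [Atom num]]] + [Prim [Atom x]]] . [Prim [Atom x]]]]]]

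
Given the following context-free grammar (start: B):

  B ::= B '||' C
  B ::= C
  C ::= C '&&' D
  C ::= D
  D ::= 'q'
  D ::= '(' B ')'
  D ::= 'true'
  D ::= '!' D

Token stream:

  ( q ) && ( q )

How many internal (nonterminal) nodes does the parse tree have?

11

[B [C [C [D ( [B [C [D q]]] )]] && [D ( [B [C [D q]]] )]]]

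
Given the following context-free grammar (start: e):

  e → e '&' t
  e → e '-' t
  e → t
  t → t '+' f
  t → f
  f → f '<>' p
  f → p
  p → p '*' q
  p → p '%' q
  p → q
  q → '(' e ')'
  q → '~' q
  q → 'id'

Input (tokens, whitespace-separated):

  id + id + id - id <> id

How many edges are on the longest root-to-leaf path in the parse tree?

[e [e [t [t [t [f [p [q id]]]] + [f [p [q id]]]] + [f [p [q id]]]]] - [t [f [f [p [q id]]] <> [p [q id]]]]]

8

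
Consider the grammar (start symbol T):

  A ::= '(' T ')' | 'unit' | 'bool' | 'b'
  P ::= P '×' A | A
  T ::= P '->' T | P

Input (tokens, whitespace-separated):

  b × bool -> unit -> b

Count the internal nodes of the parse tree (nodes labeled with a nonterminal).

[T [P [P [A b]] × [A bool]] -> [T [P [A unit]] -> [T [P [A b]]]]]

11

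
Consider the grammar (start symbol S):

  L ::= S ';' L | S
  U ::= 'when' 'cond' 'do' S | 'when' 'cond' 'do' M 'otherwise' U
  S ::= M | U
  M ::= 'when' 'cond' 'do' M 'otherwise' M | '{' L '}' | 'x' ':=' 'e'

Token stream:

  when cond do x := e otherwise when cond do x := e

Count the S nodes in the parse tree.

[S [U when cond do [M x := e] otherwise [U when cond do [S [M x := e]]]]]

2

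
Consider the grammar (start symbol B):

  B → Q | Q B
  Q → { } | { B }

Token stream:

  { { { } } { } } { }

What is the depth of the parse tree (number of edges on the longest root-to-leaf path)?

[B [Q { [B [Q { [B [Q { }]] }] [B [Q { }]]] }] [B [Q { }]]]

6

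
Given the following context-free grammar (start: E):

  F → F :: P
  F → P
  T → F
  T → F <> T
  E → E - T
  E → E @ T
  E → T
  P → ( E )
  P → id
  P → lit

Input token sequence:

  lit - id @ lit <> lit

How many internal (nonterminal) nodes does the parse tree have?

[E [E [E [T [F [P lit]]]] - [T [F [P id]]]] @ [T [F [P lit]] <> [T [F [P lit]]]]]

15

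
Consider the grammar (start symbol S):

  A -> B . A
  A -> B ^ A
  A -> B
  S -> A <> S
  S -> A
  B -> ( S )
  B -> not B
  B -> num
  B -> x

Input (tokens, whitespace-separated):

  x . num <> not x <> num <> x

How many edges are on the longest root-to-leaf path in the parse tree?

6

[S [A [B x] . [A [B num]]] <> [S [A [B not [B x]]] <> [S [A [B num]] <> [S [A [B x]]]]]]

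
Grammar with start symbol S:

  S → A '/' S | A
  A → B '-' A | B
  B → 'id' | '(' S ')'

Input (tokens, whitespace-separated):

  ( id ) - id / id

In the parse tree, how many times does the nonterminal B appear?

[S [A [B ( [S [A [B id]]] )] - [A [B id]]] / [S [A [B id]]]]

4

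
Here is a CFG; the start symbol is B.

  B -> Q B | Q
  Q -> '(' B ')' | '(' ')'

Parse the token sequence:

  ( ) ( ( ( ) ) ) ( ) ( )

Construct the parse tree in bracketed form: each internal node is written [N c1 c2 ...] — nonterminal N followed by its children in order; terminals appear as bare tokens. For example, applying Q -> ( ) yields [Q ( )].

B
Q B
( ) B
( ) Q B
( ) ( B ) B
( ) ( Q ) B
( ) ( ( B ) ) B
( ) ( ( Q ) ) B
( ) ( ( ( ) ) ) B
( ) ( ( ( ) ) ) Q B
( ) ( ( ( ) ) ) ( ) B
( ) ( ( ( ) ) ) ( ) Q
( ) ( ( ( ) ) ) ( ) ( )

[B [Q ( )] [B [Q ( [B [Q ( [B [Q ( )]] )]] )] [B [Q ( )] [B [Q ( )]]]]]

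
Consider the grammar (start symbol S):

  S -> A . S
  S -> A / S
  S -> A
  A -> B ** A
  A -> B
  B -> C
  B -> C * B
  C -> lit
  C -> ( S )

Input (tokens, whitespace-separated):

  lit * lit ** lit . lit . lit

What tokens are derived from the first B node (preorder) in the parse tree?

lit * lit

[S [A [B [C lit] * [B [C lit]]] ** [A [B [C lit]]]] . [S [A [B [C lit]]] . [S [A [B [C lit]]]]]]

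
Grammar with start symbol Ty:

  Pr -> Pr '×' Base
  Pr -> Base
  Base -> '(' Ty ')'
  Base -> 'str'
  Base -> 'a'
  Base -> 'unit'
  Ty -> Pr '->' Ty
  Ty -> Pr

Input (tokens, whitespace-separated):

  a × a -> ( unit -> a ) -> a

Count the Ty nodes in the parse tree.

5

[Ty [Pr [Pr [Base a]] × [Base a]] -> [Ty [Pr [Base ( [Ty [Pr [Base unit]] -> [Ty [Pr [Base a]]]] )]] -> [Ty [Pr [Base a]]]]]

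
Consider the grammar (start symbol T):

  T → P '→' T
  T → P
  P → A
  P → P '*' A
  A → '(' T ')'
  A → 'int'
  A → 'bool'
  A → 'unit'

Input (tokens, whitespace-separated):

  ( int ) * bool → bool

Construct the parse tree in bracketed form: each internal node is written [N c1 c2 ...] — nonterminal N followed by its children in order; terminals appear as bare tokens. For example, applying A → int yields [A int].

T
P → T
P * A → T
A * A → T
( T ) * A → T
( P ) * A → T
( A ) * A → T
( int ) * A → T
( int ) * bool → T
( int ) * bool → P
( int ) * bool → A
( int ) * bool → bool

[T [P [P [A ( [T [P [A int]]] )]] * [A bool]] → [T [P [A bool]]]]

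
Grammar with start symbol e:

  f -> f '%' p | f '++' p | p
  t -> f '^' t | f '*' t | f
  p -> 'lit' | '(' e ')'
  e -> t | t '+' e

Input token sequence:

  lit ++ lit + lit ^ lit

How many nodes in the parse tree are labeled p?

4

[e [t [f [f [p lit]] ++ [p lit]]] + [e [t [f [p lit]] ^ [t [f [p lit]]]]]]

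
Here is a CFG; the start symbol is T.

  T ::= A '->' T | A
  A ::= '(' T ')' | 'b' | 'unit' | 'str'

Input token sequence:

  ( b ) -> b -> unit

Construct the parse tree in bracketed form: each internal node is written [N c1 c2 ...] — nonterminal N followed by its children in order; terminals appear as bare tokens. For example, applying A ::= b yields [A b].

[T [A ( [T [A b]] )] -> [T [A b] -> [T [A unit]]]]

T
A -> T
( T ) -> T
( A ) -> T
( b ) -> T
( b ) -> A -> T
( b ) -> b -> T
( b ) -> b -> A
( b ) -> b -> unit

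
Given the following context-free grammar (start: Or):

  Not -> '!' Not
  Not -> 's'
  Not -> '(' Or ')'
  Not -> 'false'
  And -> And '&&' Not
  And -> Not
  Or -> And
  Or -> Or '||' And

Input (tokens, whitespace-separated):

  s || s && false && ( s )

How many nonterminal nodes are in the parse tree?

13

[Or [Or [And [Not s]]] || [And [And [And [Not s]] && [Not false]] && [Not ( [Or [And [Not s]]] )]]]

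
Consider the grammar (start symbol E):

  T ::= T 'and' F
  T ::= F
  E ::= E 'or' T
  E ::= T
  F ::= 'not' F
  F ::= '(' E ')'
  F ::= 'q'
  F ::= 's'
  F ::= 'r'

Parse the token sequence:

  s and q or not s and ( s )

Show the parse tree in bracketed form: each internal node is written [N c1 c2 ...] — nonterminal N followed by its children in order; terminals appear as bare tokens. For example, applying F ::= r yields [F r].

[E [E [T [T [F s]] and [F q]]] or [T [T [F not [F s]]] and [F ( [E [T [F s]]] )]]]

E
E or T
T or T
T and F or T
F and F or T
s and F or T
s and q or T
s and q or T and F
s and q or F and F
s and q or not F and F
s and q or not s and F
s and q or not s and ( E )
s and q or not s and ( T )
s and q or not s and ( F )
s and q or not s and ( s )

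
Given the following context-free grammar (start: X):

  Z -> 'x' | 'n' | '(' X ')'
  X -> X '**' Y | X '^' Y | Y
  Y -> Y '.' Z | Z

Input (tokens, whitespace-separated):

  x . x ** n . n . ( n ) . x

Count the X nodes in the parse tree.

[X [X [Y [Y [Z x]] . [Z x]]] ** [Y [Y [Y [Y [Z n]] . [Z n]] . [Z ( [X [Y [Z n]]] )]] . [Z x]]]

3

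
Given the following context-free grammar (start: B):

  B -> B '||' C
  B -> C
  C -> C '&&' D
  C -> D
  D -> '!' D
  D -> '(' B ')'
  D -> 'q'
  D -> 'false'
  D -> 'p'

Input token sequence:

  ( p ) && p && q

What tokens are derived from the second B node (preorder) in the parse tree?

[B [C [C [C [D ( [B [C [D p]]] )]] && [D p]] && [D q]]]

p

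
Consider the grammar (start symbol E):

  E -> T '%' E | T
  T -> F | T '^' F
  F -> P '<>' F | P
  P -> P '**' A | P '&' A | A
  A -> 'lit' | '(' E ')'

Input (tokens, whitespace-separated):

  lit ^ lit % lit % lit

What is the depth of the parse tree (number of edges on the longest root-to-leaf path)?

7

[E [T [T [F [P [A lit]]]] ^ [F [P [A lit]]]] % [E [T [F [P [A lit]]]] % [E [T [F [P [A lit]]]]]]]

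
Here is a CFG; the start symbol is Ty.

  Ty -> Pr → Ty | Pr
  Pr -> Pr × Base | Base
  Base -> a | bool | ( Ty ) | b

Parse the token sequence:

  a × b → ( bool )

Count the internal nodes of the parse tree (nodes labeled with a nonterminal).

11

[Ty [Pr [Pr [Base a]] × [Base b]] → [Ty [Pr [Base ( [Ty [Pr [Base bool]]] )]]]]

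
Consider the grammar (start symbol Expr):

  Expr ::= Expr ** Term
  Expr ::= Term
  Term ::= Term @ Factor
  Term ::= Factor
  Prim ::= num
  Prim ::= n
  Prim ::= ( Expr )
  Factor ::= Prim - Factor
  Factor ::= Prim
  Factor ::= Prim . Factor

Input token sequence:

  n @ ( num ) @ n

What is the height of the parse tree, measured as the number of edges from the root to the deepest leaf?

9

[Expr [Term [Term [Term [Factor [Prim n]]] @ [Factor [Prim ( [Expr [Term [Factor [Prim num]]]] )]]] @ [Factor [Prim n]]]]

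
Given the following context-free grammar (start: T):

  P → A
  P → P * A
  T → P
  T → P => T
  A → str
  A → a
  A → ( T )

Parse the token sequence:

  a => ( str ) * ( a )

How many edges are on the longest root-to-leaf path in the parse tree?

[T [P [A a]] => [T [P [P [A ( [T [P [A str]]] )]] * [A ( [T [P [A a]]] )]]]]

8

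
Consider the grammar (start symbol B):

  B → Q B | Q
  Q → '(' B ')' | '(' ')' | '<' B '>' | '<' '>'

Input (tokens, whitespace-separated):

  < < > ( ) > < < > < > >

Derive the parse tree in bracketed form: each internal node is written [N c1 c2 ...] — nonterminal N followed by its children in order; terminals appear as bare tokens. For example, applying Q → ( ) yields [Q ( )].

[B [Q < [B [Q < >] [B [Q ( )]]] >] [B [Q < [B [Q < >] [B [Q < >]]] >]]]

B
Q B
< B > B
< Q B > B
< < > B > B
< < > Q > B
< < > ( ) > B
< < > ( ) > Q
< < > ( ) > < B >
< < > ( ) > < Q B >
< < > ( ) > < < > B >
< < > ( ) > < < > Q >
< < > ( ) > < < > < > >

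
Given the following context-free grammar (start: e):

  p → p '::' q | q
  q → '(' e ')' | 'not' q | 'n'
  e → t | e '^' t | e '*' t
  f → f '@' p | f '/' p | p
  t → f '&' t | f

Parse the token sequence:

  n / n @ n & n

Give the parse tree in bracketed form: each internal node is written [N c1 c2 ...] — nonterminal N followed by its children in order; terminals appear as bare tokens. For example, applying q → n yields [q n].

[e [t [f [f [f [p [q n]]] / [p [q n]]] @ [p [q n]]] & [t [f [p [q n]]]]]]

e
t
f & t
f @ p & t
f / p @ p & t
p / p @ p & t
q / p @ p & t
n / p @ p & t
n / q @ p & t
n / n @ p & t
n / n @ q & t
n / n @ n & t
n / n @ n & f
n / n @ n & p
n / n @ n & q
n / n @ n & n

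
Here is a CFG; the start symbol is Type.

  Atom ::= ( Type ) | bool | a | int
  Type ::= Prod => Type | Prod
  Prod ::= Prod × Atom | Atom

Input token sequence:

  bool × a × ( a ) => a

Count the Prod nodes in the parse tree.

5

[Type [Prod [Prod [Prod [Atom bool]] × [Atom a]] × [Atom ( [Type [Prod [Atom a]]] )]] => [Type [Prod [Atom a]]]]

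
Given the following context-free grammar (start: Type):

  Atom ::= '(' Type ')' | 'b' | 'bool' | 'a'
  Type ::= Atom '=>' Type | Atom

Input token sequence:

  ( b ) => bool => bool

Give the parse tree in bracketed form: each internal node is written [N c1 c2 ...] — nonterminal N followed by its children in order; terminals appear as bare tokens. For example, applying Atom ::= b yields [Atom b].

Type
Atom => Type
( Type ) => Type
( Atom ) => Type
( b ) => Type
( b ) => Atom => Type
( b ) => bool => Type
( b ) => bool => Atom
( b ) => bool => bool

[Type [Atom ( [Type [Atom b]] )] => [Type [Atom bool] => [Type [Atom bool]]]]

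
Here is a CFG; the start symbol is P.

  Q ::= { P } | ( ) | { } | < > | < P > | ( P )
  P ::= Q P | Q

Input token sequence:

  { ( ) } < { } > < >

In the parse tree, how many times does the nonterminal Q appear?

5

[P [Q { [P [Q ( )]] }] [P [Q < [P [Q { }]] >] [P [Q < >]]]]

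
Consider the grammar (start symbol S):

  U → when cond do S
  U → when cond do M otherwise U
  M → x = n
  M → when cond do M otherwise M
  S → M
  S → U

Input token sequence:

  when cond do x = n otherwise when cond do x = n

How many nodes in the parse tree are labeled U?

[S [U when cond do [M x = n] otherwise [U when cond do [S [M x = n]]]]]

2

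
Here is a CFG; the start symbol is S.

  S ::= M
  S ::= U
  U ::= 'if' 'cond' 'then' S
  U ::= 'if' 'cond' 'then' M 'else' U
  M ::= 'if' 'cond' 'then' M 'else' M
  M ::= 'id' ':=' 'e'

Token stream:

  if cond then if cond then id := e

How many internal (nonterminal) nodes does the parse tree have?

[S [U if cond then [S [U if cond then [S [M id := e]]]]]]

6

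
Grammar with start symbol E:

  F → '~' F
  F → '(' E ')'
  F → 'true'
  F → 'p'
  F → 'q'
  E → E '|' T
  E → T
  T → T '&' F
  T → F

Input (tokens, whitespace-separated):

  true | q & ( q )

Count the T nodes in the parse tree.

4

[E [E [T [F true]]] | [T [T [F q]] & [F ( [E [T [F q]]] )]]]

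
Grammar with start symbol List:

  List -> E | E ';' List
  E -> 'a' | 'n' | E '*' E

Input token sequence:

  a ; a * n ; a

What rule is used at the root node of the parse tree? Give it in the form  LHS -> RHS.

List -> E ';' List

[List [E a] ; [List [E [E a] * [E n]] ; [List [E a]]]]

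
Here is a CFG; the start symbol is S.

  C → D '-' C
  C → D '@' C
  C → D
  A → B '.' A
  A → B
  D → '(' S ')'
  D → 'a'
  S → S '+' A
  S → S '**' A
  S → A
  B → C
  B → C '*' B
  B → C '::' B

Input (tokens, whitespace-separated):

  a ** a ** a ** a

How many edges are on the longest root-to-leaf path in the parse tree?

8

[S [S [S [S [A [B [C [D a]]]]] ** [A [B [C [D a]]]]] ** [A [B [C [D a]]]]] ** [A [B [C [D a]]]]]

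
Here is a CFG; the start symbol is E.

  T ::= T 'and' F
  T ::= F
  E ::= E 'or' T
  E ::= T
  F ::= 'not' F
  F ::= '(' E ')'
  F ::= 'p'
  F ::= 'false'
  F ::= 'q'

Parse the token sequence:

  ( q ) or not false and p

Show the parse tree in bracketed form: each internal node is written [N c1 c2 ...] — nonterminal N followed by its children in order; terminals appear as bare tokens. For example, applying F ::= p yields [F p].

[E [E [T [F ( [E [T [F q]]] )]]] or [T [T [F not [F false]]] and [F p]]]

E
E or T
T or T
F or T
( E ) or T
( T ) or T
( F ) or T
( q ) or T
( q ) or T and F
( q ) or F and F
( q ) or not F and F
( q ) or not false and F
( q ) or not false and p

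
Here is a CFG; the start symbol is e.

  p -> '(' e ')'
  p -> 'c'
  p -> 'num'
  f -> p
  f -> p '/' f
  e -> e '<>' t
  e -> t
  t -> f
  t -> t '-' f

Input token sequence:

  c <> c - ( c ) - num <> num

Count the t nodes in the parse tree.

6

[e [e [e [t [f [p c]]]] <> [t [t [t [f [p c]]] - [f [p ( [e [t [f [p c]]]] )]]] - [f [p num]]]] <> [t [f [p num]]]]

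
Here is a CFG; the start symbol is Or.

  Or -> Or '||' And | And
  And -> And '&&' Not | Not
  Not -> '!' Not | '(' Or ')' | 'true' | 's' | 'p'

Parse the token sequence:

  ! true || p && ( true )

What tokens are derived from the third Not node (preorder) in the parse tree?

[Or [Or [And [Not ! [Not true]]]] || [And [And [Not p]] && [Not ( [Or [And [Not true]]] )]]]

p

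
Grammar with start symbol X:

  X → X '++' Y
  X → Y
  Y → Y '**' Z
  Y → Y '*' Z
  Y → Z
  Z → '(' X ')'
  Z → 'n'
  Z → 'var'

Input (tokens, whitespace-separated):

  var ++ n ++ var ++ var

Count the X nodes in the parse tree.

[X [X [X [X [Y [Z var]]] ++ [Y [Z n]]] ++ [Y [Z var]]] ++ [Y [Z var]]]

4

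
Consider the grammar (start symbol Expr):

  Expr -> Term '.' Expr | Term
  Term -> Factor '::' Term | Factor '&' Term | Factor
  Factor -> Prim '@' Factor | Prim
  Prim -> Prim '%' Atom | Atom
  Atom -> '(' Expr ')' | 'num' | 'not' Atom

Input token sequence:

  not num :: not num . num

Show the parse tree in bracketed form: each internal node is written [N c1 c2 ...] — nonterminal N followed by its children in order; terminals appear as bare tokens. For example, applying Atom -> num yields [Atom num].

Expr
Term . Expr
Factor :: Term . Expr
Prim :: Term . Expr
Atom :: Term . Expr
not Atom :: Term . Expr
not num :: Term . Expr
not num :: Factor . Expr
not num :: Prim . Expr
not num :: Atom . Expr
not num :: not Atom . Expr
not num :: not num . Expr
not num :: not num . Term
not num :: not num . Factor
not num :: not num . Prim
not num :: not num . Atom
not num :: not num . num

[Expr [Term [Factor [Prim [Atom not [Atom num]]]] :: [Term [Factor [Prim [Atom not [Atom num]]]]]] . [Expr [Term [Factor [Prim [Atom num]]]]]]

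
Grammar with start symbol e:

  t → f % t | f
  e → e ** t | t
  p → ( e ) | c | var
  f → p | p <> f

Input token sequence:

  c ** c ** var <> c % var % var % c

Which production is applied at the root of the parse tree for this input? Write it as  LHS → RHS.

[e [e [e [t [f [p c]]]] ** [t [f [p c]]]] ** [t [f [p var] <> [f [p c]]] % [t [f [p var]] % [t [f [p var]] % [t [f [p c]]]]]]]

e → e ** t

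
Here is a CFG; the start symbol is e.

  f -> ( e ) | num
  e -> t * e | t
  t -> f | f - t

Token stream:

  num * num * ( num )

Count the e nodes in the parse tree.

[e [t [f num]] * [e [t [f num]] * [e [t [f ( [e [t [f num]]] )]]]]]

4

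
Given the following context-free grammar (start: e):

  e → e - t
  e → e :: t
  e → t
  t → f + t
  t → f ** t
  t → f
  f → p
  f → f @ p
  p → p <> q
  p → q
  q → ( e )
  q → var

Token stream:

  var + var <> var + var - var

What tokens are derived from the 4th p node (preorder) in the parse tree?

var

[e [e [t [f [p [q var]]] + [t [f [p [p [q var]] <> [q var]]] + [t [f [p [q var]]]]]]] - [t [f [p [q var]]]]]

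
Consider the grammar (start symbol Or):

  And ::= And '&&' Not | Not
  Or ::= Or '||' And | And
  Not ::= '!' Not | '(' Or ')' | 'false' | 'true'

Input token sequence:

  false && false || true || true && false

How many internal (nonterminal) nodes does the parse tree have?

13

[Or [Or [Or [And [And [Not false]] && [Not false]]] || [And [Not true]]] || [And [And [Not true]] && [Not false]]]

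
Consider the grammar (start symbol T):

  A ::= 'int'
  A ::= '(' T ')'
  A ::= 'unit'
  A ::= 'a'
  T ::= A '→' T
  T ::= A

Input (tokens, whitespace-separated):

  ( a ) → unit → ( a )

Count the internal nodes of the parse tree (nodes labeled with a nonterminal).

10

[T [A ( [T [A a]] )] → [T [A unit] → [T [A ( [T [A a]] )]]]]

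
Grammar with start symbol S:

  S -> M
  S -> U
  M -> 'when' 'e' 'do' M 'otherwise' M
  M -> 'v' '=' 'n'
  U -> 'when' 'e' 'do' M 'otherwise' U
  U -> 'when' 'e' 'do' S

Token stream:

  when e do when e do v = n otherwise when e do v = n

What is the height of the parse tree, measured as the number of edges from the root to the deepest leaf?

7

[S [U when e do [S [U when e do [M v = n] otherwise [U when e do [S [M v = n]]]]]]]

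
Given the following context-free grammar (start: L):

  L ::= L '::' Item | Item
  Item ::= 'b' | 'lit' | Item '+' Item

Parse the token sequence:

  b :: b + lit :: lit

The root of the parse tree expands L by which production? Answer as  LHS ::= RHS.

L ::= L '::' Item

[L [L [L [Item b]] :: [Item [Item b] + [Item lit]]] :: [Item lit]]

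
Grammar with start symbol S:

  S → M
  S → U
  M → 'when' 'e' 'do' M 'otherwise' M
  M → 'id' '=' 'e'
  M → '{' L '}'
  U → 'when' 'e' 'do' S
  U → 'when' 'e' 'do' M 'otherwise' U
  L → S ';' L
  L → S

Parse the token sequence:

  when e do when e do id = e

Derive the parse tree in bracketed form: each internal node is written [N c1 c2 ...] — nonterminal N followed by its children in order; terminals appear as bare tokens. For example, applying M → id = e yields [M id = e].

[S [U when e do [S [U when e do [S [M id = e]]]]]]

S
U
when e do S
when e do U
when e do when e do S
when e do when e do M
when e do when e do id = e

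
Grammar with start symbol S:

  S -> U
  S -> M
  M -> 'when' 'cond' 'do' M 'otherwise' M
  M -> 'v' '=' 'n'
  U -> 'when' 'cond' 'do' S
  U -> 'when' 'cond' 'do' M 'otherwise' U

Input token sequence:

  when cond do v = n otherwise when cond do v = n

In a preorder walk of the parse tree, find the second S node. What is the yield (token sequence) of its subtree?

[S [U when cond do [M v = n] otherwise [U when cond do [S [M v = n]]]]]

v = n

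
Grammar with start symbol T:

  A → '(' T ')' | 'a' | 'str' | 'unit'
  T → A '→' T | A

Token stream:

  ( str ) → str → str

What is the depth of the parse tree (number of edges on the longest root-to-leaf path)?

4

[T [A ( [T [A str]] )] → [T [A str] → [T [A str]]]]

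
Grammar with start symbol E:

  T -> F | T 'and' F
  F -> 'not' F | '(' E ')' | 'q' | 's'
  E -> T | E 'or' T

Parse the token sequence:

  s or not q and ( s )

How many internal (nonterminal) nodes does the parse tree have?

[E [E [T [F s]]] or [T [T [F not [F q]]] and [F ( [E [T [F s]]] )]]]

12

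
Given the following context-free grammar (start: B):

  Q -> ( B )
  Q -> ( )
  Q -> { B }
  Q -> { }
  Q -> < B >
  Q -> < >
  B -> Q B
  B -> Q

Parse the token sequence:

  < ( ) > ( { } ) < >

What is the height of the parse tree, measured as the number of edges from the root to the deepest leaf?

[B [Q < [B [Q ( )]] >] [B [Q ( [B [Q { }]] )] [B [Q < >]]]]

5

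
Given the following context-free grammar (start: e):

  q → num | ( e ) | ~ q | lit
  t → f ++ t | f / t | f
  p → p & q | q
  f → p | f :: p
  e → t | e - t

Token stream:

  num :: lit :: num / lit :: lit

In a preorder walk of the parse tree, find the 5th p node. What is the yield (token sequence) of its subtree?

lit

[e [t [f [f [f [p [q num]]] :: [p [q lit]]] :: [p [q num]]] / [t [f [f [p [q lit]]] :: [p [q lit]]]]]]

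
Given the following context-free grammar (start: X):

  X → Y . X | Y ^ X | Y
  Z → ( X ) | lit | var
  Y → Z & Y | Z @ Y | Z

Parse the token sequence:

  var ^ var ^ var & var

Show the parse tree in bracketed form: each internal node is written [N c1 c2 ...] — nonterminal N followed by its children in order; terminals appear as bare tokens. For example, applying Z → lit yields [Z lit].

X
Y ^ X
Z ^ X
var ^ X
var ^ Y ^ X
var ^ Z ^ X
var ^ var ^ X
var ^ var ^ Y
var ^ var ^ Z & Y
var ^ var ^ var & Y
var ^ var ^ var & Z
var ^ var ^ var & var

[X [Y [Z var]] ^ [X [Y [Z var]] ^ [X [Y [Z var] & [Y [Z var]]]]]]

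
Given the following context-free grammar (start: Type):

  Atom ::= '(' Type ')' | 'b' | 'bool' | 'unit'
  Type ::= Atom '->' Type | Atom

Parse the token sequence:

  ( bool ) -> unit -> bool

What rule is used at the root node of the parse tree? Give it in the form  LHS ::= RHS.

[Type [Atom ( [Type [Atom bool]] )] -> [Type [Atom unit] -> [Type [Atom bool]]]]

Type ::= Atom '->' Type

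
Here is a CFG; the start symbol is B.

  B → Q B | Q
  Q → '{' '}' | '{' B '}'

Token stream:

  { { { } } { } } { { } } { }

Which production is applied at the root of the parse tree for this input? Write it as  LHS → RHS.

[B [Q { [B [Q { [B [Q { }]] }] [B [Q { }]]] }] [B [Q { [B [Q { }]] }] [B [Q { }]]]]

B → Q B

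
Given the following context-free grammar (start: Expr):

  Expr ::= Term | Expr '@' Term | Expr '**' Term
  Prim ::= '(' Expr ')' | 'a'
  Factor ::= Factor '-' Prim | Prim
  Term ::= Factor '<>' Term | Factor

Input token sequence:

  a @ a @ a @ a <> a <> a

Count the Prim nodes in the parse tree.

6

[Expr [Expr [Expr [Expr [Term [Factor [Prim a]]]] @ [Term [Factor [Prim a]]]] @ [Term [Factor [Prim a]]]] @ [Term [Factor [Prim a]] <> [Term [Factor [Prim a]] <> [Term [Factor [Prim a]]]]]]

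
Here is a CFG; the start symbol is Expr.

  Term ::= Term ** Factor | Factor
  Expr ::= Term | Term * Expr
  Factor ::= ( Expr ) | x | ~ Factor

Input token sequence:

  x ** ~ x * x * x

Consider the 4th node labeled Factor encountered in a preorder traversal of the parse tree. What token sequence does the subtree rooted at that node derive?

x

[Expr [Term [Term [Factor x]] ** [Factor ~ [Factor x]]] * [Expr [Term [Factor x]] * [Expr [Term [Factor x]]]]]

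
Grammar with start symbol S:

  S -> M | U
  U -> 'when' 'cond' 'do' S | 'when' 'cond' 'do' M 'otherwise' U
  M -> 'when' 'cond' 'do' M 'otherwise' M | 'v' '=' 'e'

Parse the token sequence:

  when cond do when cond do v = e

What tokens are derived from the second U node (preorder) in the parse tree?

when cond do v = e

[S [U when cond do [S [U when cond do [S [M v = e]]]]]]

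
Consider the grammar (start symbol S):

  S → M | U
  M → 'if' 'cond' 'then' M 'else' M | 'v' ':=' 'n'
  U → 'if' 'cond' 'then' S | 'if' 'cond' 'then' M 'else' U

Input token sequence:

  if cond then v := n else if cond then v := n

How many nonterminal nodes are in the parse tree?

6

[S [U if cond then [M v := n] else [U if cond then [S [M v := n]]]]]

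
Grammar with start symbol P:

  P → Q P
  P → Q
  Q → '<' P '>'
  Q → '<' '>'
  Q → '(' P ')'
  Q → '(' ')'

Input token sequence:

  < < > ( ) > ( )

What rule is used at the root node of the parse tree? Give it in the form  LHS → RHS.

[P [Q < [P [Q < >] [P [Q ( )]]] >] [P [Q ( )]]]

P → Q P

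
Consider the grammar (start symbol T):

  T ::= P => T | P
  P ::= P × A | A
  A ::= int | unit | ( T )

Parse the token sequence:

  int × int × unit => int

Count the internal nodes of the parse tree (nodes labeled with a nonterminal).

[T [P [P [P [A int]] × [A int]] × [A unit]] => [T [P [A int]]]]

10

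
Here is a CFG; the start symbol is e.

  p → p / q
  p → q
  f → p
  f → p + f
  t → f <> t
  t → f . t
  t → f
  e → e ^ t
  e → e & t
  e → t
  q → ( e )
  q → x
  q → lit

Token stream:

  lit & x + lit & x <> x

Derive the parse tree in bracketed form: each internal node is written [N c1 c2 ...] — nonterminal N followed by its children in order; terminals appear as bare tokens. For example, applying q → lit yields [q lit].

[e [e [e [t [f [p [q lit]]]]] & [t [f [p [q x]] + [f [p [q lit]]]]]] & [t [f [p [q x]]] <> [t [f [p [q x]]]]]]

e
e & t
e & t & t
t & t & t
f & t & t
p & t & t
q & t & t
lit & t & t
lit & f & t
lit & p + f & t
lit & q + f & t
lit & x + f & t
lit & x + p & t
lit & x + q & t
lit & x + lit & t
lit & x + lit & f <> t
lit & x + lit & p <> t
lit & x + lit & q <> t
lit & x + lit & x <> t
lit & x + lit & x <> f
lit & x + lit & x <> p
lit & x + lit & x <> q
lit & x + lit & x <> x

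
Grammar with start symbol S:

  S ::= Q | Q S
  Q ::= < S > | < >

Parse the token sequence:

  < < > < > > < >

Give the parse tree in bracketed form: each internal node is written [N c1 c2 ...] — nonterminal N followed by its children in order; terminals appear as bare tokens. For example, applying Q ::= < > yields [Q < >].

S
Q S
< S > S
< Q S > S
< < > S > S
< < > Q > S
< < > < > > S
< < > < > > Q
< < > < > > < >

[S [Q < [S [Q < >] [S [Q < >]]] >] [S [Q < >]]]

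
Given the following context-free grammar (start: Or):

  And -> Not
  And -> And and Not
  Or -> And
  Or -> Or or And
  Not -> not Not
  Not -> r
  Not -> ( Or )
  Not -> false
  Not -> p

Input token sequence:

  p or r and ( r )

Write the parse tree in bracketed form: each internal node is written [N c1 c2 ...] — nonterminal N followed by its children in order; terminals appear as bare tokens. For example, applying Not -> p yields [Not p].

Or
Or or And
And or And
Not or And
p or And
p or And and Not
p or Not and Not
p or r and Not
p or r and ( Or )
p or r and ( And )
p or r and ( Not )
p or r and ( r )

[Or [Or [And [Not p]]] or [And [And [Not r]] and [Not ( [Or [And [Not r]]] )]]]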